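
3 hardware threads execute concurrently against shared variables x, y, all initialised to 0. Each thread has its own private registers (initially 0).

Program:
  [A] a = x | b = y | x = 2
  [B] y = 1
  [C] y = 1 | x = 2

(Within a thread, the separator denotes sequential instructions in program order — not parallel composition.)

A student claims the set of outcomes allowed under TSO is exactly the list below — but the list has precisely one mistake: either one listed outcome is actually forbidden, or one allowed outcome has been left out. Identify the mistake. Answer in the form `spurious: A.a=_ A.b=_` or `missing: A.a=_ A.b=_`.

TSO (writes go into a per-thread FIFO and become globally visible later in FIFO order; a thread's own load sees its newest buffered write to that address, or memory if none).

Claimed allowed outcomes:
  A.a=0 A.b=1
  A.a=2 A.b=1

missing: A.a=0 A.b=0

outcome vector order: (A.a,A.b)
[TSO] allowed = {0/0; 0/1; 2/1}
TSO∖claimed = {0/0}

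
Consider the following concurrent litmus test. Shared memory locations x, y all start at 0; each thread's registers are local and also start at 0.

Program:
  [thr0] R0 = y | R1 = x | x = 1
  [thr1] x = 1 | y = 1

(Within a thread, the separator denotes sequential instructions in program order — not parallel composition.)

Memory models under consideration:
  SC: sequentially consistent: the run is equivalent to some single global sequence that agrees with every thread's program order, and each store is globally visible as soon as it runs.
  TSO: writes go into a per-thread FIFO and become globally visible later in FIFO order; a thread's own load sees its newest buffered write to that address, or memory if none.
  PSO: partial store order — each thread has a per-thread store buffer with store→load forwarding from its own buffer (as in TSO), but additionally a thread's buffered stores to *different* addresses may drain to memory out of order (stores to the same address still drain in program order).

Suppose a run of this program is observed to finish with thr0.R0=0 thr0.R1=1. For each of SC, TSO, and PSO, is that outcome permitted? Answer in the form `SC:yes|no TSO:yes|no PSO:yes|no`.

outcome vector order: (thr0.R0,thr0.R1)
[SC] allowed = {<0 0> <0 1> <1 1>}
[TSO] allowed = {<0 0> <0 1> <1 1>}
[PSO] allowed = {<0 0> <0 1> <1 0> <1 1>}
target <0 1> ∈ {SC,TSO,PSO}

SC:yes TSO:yes PSO:yes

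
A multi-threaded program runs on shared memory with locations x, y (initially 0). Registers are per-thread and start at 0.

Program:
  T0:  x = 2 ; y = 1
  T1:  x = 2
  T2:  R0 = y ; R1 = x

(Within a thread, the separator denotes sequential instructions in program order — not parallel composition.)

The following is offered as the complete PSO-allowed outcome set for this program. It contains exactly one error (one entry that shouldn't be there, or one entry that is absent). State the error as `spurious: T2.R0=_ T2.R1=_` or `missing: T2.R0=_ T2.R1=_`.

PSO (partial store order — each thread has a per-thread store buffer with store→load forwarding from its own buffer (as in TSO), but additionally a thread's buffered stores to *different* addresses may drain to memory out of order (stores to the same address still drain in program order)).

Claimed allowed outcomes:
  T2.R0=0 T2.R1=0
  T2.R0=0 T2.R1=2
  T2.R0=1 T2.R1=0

outcome vector order: (T2.R0,T2.R1)
[PSO] allowed = {(0,0) (0,2) (1,0) (1,2)}
PSO∖claimed = {(1,2)}

missing: T2.R0=1 T2.R1=2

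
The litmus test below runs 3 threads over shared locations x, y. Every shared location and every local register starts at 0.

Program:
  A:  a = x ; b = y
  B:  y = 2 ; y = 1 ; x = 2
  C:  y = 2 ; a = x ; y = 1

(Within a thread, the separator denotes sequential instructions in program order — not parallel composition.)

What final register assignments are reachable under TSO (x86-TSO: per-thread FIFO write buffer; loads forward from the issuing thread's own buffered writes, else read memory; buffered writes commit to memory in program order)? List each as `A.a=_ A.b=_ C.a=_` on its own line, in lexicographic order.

outcome vector order: (A.a,A.b,C.a)
|TSO outcomes| = 10

A.a=0 A.b=0 C.a=0
A.a=0 A.b=0 C.a=2
A.a=0 A.b=1 C.a=0
A.a=0 A.b=1 C.a=2
A.a=0 A.b=2 C.a=0
A.a=0 A.b=2 C.a=2
A.a=2 A.b=1 C.a=0
A.a=2 A.b=1 C.a=2
A.a=2 A.b=2 C.a=0
A.a=2 A.b=2 C.a=2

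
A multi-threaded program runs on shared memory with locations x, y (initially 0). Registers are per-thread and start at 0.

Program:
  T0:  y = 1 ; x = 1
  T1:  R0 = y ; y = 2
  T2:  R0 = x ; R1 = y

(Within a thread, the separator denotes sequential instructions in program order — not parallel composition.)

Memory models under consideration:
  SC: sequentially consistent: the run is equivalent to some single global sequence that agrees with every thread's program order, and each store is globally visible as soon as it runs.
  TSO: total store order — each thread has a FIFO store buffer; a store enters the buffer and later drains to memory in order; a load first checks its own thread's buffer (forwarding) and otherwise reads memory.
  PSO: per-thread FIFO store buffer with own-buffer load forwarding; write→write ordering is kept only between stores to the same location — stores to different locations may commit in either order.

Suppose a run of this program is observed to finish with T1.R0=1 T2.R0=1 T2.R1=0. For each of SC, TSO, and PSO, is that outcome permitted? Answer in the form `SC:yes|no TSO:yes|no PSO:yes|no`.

SC:no TSO:no PSO:yes

outcome vector order: (T1.R0,T2.R0,T2.R1)
[SC] allowed = {0/0/0 0/0/1 0/0/2 0/1/1 0/1/2 1/0/0 1/0/1 1/0/2 1/1/1 1/1/2}
[TSO] allowed = {0/0/0 0/0/1 0/0/2 0/1/1 0/1/2 1/0/0 1/0/1 1/0/2 1/1/1 1/1/2}
[PSO] allowed = {0/0/0 0/0/1 0/0/2 0/1/0 0/1/1 0/1/2 1/0/0 1/0/1 1/0/2 1/1/0 1/1/1 1/1/2}
target 1/1/0 ∈ {PSO}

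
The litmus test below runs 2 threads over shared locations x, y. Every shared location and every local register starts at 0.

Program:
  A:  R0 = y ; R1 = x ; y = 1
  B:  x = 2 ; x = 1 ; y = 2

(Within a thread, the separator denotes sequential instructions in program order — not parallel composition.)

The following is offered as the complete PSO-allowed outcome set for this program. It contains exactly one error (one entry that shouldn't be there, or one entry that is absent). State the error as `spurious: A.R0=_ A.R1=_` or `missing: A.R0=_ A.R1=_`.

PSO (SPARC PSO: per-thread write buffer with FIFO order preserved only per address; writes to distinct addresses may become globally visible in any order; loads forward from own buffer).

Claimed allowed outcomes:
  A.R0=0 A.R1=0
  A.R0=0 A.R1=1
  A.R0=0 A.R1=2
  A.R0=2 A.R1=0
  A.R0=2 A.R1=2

outcome vector order: (A.R0,A.R1)
PSO (6): <0 0> <0 1> <0 2> <2 0> <2 1> <2 2>
PSO∖claimed = {<2 1>}

missing: A.R0=2 A.R1=1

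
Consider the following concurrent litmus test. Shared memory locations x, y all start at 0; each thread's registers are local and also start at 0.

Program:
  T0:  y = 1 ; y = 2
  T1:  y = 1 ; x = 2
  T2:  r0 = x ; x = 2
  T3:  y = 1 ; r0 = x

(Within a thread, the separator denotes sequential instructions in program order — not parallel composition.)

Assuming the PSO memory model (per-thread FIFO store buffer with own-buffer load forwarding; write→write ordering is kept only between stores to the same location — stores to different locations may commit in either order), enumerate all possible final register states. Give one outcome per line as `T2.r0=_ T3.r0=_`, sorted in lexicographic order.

outcome vector order: (T2.r0,T3.r0)
|PSO outcomes| = 4

T2.r0=0 T3.r0=0
T2.r0=0 T3.r0=2
T2.r0=2 T3.r0=0
T2.r0=2 T3.r0=2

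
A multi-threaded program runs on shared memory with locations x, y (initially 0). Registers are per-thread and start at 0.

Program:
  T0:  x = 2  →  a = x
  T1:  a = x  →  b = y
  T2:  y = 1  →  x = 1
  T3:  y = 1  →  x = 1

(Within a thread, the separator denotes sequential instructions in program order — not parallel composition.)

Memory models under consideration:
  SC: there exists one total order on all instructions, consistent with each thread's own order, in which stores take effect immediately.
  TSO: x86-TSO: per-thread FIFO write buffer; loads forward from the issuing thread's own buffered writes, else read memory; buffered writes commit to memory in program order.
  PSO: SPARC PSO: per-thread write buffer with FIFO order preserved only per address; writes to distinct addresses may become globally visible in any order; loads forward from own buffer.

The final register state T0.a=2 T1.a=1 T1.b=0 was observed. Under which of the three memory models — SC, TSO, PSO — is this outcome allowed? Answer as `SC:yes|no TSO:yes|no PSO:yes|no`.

outcome vector order: (T0.a,T1.a,T1.b)
[SC] allowed = {100, 101, 111, 120, 121, 200, 201, 211, 220, 221}
[TSO] allowed = {100, 101, 111, 120, 121, 200, 201, 211, 220, 221}
[PSO] allowed = {100, 101, 110, 111, 120, 121, 200, 201, 210, 211, 220, 221}
target 210 ∈ {PSO}

SC:no TSO:no PSO:yes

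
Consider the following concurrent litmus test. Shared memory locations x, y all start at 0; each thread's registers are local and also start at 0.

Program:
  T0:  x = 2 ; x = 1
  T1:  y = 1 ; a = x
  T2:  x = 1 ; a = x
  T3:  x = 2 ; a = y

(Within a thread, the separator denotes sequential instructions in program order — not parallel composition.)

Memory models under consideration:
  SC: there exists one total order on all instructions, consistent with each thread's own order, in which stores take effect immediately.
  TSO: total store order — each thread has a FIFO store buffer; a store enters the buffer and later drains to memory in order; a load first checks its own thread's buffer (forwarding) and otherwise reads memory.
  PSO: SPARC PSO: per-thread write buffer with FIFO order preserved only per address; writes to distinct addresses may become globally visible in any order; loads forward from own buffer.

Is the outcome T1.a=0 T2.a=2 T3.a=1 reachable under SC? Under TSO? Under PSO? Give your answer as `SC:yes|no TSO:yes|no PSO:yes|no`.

SC:yes TSO:yes PSO:yes

outcome vector order: (T1.a,T2.a,T3.a)
SC: 10 outcomes — {(0,1,1) (0,2,1) (1,1,0) (1,1,1) (1,2,0) (1,2,1) (2,1,0) (2,1,1) (2,2,0) (2,2,1)}
TSO: 12 outcomes — {(0,1,0) (0,1,1) (0,2,0) (0,2,1) (1,1,0) (1,1,1) (1,2,0) (1,2,1) (2,1,0) (2,1,1) (2,2,0) (2,2,1)}
PSO: 12 outcomes — {(0,1,0) (0,1,1) (0,2,0) (0,2,1) (1,1,0) (1,1,1) (1,2,0) (1,2,1) (2,1,0) (2,1,1) (2,2,0) (2,2,1)}
target (0,2,1) ∈ {SC,TSO,PSO}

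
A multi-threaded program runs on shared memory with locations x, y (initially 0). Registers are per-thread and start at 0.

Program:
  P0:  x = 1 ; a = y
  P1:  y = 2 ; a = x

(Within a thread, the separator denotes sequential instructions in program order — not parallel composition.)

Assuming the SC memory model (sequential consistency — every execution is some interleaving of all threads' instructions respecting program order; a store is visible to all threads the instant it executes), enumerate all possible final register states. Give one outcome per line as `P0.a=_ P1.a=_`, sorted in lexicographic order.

P0.a=0 P1.a=1
P0.a=2 P1.a=0
P0.a=2 P1.a=1

outcome vector order: (P0.a,P1.a)
|SC outcomes| = 3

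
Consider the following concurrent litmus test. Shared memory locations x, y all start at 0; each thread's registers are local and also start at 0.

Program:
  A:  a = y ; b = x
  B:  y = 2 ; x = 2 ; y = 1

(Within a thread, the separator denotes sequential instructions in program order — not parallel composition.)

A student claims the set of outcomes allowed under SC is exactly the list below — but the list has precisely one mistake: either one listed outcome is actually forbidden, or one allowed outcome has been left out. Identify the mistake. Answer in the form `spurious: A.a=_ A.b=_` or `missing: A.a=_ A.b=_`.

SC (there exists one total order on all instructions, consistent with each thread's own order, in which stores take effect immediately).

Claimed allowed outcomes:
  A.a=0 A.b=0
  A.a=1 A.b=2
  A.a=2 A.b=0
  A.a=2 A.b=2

outcome vector order: (A.a,A.b)
under SC → (0,0) (0,2) (1,2) (2,0) (2,2)
SC∖claimed = {(0,2)}

missing: A.a=0 A.b=2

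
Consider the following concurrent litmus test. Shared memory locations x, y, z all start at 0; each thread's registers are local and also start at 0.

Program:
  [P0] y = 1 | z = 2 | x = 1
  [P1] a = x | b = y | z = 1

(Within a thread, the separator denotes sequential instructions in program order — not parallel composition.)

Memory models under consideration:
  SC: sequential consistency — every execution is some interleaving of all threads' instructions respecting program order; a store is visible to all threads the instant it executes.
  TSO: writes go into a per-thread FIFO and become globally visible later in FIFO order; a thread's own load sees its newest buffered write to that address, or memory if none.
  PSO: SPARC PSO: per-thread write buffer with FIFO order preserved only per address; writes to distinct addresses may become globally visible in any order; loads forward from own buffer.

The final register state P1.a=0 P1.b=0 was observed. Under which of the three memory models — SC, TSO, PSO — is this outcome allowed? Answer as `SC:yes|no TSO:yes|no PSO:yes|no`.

SC:yes TSO:yes PSO:yes

outcome vector order: (P1.a,P1.b)
[SC] allowed = {00; 01; 11}
[TSO] allowed = {00; 01; 11}
[PSO] allowed = {00; 01; 10; 11}
target 00 ∈ {SC,TSO,PSO}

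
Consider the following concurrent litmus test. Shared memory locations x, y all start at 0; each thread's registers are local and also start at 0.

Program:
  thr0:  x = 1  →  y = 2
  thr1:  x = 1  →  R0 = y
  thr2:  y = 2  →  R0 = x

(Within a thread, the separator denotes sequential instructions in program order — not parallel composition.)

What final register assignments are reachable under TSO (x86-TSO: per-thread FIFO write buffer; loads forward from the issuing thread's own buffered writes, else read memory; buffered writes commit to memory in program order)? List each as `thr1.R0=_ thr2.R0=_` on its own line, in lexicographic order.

thr1.R0=0 thr2.R0=0
thr1.R0=0 thr2.R0=1
thr1.R0=2 thr2.R0=0
thr1.R0=2 thr2.R0=1

outcome vector order: (thr1.R0,thr2.R0)
|TSO outcomes| = 4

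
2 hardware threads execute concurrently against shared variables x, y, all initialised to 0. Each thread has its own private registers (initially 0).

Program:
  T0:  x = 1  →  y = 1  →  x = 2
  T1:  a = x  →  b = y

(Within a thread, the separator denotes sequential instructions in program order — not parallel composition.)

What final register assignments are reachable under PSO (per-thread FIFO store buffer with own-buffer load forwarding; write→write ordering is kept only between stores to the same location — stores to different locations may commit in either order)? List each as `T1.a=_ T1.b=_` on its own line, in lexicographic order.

T1.a=0 T1.b=0
T1.a=0 T1.b=1
T1.a=1 T1.b=0
T1.a=1 T1.b=1
T1.a=2 T1.b=0
T1.a=2 T1.b=1

outcome vector order: (T1.a,T1.b)
|PSO outcomes| = 6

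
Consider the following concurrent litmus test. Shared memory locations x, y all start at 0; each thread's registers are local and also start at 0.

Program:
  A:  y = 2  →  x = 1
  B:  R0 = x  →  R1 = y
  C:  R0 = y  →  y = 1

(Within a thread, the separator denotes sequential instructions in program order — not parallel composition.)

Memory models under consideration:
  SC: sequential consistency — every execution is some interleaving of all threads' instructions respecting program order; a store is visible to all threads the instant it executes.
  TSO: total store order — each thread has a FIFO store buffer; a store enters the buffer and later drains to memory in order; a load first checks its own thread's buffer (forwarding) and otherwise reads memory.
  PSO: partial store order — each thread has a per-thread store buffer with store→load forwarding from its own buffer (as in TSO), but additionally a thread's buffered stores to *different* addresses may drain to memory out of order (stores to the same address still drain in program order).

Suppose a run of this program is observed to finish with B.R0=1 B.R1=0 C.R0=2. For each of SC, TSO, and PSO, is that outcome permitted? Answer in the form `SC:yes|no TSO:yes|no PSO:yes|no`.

outcome vector order: (B.R0,B.R1,C.R0)
SC: 10 outcomes — {0/0/0; 0/0/2; 0/1/0; 0/1/2; 0/2/0; 0/2/2; 1/1/0; 1/1/2; 1/2/0; 1/2/2}
TSO: 10 outcomes — {0/0/0; 0/0/2; 0/1/0; 0/1/2; 0/2/0; 0/2/2; 1/1/0; 1/1/2; 1/2/0; 1/2/2}
PSO: 12 outcomes — {0/0/0; 0/0/2; 0/1/0; 0/1/2; 0/2/0; 0/2/2; 1/0/0; 1/0/2; 1/1/0; 1/1/2; 1/2/0; 1/2/2}
target 1/0/2 ∈ {PSO}

SC:no TSO:no PSO:yes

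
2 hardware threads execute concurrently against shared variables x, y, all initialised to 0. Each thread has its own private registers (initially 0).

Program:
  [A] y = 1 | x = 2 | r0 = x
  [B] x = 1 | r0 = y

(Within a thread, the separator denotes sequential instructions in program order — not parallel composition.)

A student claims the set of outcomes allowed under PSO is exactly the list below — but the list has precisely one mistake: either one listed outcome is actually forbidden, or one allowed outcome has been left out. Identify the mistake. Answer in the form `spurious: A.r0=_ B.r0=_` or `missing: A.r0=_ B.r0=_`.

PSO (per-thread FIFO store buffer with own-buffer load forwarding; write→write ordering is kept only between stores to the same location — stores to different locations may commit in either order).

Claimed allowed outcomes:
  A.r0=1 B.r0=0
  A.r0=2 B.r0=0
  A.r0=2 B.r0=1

outcome vector order: (A.r0,B.r0)
PSO: 4 outcomes — {10; 11; 20; 21}
PSO∖claimed = {11}

missing: A.r0=1 B.r0=1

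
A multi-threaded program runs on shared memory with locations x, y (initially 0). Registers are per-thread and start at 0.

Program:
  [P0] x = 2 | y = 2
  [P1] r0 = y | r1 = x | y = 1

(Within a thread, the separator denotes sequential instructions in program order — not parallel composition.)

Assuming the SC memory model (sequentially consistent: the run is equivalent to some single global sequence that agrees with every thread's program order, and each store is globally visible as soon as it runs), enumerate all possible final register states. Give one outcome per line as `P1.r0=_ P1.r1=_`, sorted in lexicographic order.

P1.r0=0 P1.r1=0
P1.r0=0 P1.r1=2
P1.r0=2 P1.r1=2

outcome vector order: (P1.r0,P1.r1)
|SC outcomes| = 3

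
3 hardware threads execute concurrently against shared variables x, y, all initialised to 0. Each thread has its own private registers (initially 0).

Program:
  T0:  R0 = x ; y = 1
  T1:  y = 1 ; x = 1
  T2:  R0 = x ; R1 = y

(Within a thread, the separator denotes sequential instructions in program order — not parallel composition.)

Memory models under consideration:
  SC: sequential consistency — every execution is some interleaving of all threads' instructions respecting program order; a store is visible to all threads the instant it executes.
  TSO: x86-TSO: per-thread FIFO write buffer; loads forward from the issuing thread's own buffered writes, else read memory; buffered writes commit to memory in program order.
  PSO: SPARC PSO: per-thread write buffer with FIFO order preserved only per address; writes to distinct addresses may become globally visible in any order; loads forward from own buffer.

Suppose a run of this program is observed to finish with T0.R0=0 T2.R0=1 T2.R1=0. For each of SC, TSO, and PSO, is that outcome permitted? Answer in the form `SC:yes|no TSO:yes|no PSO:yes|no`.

outcome vector order: (T0.R0,T2.R0,T2.R1)
SC (6): 000; 001; 011; 100; 101; 111
TSO (6): 000; 001; 011; 100; 101; 111
PSO (8): 000; 001; 010; 011; 100; 101; 110; 111
target 010 ∈ {PSO}

SC:no TSO:no PSO:yes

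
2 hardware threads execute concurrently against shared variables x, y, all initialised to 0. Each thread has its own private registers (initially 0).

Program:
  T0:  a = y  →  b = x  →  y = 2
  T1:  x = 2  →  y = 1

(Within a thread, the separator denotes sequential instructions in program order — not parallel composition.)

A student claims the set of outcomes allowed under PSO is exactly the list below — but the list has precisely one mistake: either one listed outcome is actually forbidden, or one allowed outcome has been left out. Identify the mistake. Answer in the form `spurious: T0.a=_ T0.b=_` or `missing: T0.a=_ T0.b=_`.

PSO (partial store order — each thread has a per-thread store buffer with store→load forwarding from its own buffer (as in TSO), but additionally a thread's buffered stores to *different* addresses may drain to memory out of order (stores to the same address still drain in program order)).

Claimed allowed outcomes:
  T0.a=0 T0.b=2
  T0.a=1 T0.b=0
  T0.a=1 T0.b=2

missing: T0.a=0 T0.b=0

outcome vector order: (T0.a,T0.b)
[PSO] allowed = {<0 0>; <0 2>; <1 0>; <1 2>}
PSO∖claimed = {<0 0>}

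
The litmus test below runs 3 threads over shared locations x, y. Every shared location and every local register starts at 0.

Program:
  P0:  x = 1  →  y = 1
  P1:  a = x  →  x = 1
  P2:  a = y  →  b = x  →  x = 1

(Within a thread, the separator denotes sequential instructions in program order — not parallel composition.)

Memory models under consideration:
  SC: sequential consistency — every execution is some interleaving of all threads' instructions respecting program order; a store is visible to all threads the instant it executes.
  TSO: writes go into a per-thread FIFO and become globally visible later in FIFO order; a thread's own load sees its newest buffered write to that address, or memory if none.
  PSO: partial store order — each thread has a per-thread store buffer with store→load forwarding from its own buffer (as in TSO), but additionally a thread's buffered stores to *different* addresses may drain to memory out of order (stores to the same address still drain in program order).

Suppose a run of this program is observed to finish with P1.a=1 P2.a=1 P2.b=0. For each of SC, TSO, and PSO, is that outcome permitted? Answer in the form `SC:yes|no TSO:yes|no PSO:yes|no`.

outcome vector order: (P1.a,P2.a,P2.b)
[SC] allowed = {(0,0,0); (0,0,1); (0,1,1); (1,0,0); (1,0,1); (1,1,1)}
[TSO] allowed = {(0,0,0); (0,0,1); (0,1,1); (1,0,0); (1,0,1); (1,1,1)}
[PSO] allowed = {(0,0,0); (0,0,1); (0,1,0); (0,1,1); (1,0,0); (1,0,1); (1,1,0); (1,1,1)}
target (1,1,0) ∈ {PSO}

SC:no TSO:no PSO:yes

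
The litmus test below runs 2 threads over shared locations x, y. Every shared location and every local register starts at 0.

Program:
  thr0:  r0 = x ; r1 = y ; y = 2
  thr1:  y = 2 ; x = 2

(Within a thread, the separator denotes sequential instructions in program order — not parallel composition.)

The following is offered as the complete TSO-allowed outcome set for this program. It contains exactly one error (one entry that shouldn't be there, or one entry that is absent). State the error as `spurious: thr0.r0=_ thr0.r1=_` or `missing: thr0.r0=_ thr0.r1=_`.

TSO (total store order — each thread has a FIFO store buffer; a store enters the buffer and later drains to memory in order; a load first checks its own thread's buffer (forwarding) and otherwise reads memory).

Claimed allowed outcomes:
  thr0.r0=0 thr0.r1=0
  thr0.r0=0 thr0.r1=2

outcome vector order: (thr0.r0,thr0.r1)
TSO (3): (0,0) (0,2) (2,2)
TSO∖claimed = {(2,2)}

missing: thr0.r0=2 thr0.r1=2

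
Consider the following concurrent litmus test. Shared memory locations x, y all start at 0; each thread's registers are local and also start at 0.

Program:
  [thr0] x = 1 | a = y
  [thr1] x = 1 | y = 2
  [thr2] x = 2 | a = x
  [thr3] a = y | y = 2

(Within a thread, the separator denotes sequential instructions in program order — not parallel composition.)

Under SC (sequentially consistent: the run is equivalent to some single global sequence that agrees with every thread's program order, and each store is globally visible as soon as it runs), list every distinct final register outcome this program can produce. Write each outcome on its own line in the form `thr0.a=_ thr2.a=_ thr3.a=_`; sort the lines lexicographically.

outcome vector order: (thr0.a,thr2.a,thr3.a)
|SC outcomes| = 8

thr0.a=0 thr2.a=1 thr3.a=0
thr0.a=0 thr2.a=1 thr3.a=2
thr0.a=0 thr2.a=2 thr3.a=0
thr0.a=0 thr2.a=2 thr3.a=2
thr0.a=2 thr2.a=1 thr3.a=0
thr0.a=2 thr2.a=1 thr3.a=2
thr0.a=2 thr2.a=2 thr3.a=0
thr0.a=2 thr2.a=2 thr3.a=2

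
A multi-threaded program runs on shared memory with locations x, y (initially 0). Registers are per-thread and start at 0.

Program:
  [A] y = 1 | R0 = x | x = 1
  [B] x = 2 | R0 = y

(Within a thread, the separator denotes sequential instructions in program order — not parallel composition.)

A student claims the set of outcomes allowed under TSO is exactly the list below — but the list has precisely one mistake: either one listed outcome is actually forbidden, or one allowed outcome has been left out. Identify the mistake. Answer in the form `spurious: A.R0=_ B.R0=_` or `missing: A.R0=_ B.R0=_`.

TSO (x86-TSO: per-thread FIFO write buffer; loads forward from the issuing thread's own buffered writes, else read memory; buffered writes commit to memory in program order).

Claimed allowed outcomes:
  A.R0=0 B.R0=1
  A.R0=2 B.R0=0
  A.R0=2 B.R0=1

missing: A.R0=0 B.R0=0

outcome vector order: (A.R0,B.R0)
[TSO] allowed = {0/0; 0/1; 2/0; 2/1}
TSO∖claimed = {0/0}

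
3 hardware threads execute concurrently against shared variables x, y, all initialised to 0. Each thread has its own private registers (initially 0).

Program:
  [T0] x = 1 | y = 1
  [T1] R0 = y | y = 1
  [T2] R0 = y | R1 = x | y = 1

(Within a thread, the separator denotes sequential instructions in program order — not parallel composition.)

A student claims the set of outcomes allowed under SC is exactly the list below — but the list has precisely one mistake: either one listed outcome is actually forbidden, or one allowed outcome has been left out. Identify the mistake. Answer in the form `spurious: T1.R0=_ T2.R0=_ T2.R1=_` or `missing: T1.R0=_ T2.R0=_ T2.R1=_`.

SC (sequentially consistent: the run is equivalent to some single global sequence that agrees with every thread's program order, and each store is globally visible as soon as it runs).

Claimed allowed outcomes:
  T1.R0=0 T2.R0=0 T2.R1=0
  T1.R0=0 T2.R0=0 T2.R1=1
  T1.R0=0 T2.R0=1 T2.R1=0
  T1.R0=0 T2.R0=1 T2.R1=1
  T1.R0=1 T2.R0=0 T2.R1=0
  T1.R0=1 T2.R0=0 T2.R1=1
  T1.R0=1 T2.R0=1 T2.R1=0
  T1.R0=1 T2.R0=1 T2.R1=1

outcome vector order: (T1.R0,T2.R0,T2.R1)
SC: 7 outcomes — {0/0/0; 0/0/1; 0/1/0; 0/1/1; 1/0/0; 1/0/1; 1/1/1}
claimed∖SC = {1/1/0}

spurious: T1.R0=1 T2.R0=1 T2.R1=0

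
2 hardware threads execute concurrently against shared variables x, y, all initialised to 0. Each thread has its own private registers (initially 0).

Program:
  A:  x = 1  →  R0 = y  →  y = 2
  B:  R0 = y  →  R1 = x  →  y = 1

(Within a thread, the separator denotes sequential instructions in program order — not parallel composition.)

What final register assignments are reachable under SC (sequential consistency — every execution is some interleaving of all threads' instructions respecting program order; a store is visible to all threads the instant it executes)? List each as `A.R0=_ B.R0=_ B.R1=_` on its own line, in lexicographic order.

A.R0=0 B.R0=0 B.R1=0
A.R0=0 B.R0=0 B.R1=1
A.R0=0 B.R0=2 B.R1=1
A.R0=1 B.R0=0 B.R1=0
A.R0=1 B.R0=0 B.R1=1

outcome vector order: (A.R0,B.R0,B.R1)
|SC outcomes| = 5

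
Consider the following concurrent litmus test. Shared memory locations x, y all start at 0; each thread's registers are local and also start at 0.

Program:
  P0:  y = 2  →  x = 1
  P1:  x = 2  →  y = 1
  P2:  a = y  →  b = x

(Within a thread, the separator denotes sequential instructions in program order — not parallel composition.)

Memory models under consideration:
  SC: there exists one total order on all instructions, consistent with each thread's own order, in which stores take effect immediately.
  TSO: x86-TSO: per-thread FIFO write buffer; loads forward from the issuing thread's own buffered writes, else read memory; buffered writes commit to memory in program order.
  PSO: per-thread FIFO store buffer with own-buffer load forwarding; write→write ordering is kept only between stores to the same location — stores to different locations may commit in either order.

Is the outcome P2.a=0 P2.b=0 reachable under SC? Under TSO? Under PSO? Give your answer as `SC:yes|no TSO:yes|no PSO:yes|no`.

outcome vector order: (P2.a,P2.b)
SC (8): 0/0 0/1 0/2 1/1 1/2 2/0 2/1 2/2
TSO (8): 0/0 0/1 0/2 1/1 1/2 2/0 2/1 2/2
PSO (9): 0/0 0/1 0/2 1/0 1/1 1/2 2/0 2/1 2/2
target 0/0 ∈ {SC,TSO,PSO}

SC:yes TSO:yes PSO:yes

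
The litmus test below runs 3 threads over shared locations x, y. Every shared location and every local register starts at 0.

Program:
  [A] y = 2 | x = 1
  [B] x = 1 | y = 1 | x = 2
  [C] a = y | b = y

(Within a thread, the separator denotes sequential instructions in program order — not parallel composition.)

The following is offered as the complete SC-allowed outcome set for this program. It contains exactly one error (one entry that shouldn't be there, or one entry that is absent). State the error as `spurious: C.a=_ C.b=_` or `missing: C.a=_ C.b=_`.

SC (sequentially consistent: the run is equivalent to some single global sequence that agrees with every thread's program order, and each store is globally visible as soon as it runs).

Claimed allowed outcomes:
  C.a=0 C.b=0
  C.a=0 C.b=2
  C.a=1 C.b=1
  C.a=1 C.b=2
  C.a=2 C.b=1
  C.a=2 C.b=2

missing: C.a=0 C.b=1

outcome vector order: (C.a,C.b)
[SC] allowed = {<0 0>; <0 1>; <0 2>; <1 1>; <1 2>; <2 1>; <2 2>}
SC∖claimed = {<0 1>}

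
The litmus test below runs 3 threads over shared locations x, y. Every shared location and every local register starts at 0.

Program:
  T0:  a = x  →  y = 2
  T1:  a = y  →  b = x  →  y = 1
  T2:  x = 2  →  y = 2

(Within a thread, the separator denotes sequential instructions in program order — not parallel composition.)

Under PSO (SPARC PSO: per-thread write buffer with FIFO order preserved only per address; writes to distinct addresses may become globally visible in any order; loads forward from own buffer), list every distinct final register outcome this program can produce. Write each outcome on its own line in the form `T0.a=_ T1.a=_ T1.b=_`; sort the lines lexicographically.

T0.a=0 T1.a=0 T1.b=0
T0.a=0 T1.a=0 T1.b=2
T0.a=0 T1.a=2 T1.b=0
T0.a=0 T1.a=2 T1.b=2
T0.a=2 T1.a=0 T1.b=0
T0.a=2 T1.a=0 T1.b=2
T0.a=2 T1.a=2 T1.b=0
T0.a=2 T1.a=2 T1.b=2

outcome vector order: (T0.a,T1.a,T1.b)
|PSO outcomes| = 8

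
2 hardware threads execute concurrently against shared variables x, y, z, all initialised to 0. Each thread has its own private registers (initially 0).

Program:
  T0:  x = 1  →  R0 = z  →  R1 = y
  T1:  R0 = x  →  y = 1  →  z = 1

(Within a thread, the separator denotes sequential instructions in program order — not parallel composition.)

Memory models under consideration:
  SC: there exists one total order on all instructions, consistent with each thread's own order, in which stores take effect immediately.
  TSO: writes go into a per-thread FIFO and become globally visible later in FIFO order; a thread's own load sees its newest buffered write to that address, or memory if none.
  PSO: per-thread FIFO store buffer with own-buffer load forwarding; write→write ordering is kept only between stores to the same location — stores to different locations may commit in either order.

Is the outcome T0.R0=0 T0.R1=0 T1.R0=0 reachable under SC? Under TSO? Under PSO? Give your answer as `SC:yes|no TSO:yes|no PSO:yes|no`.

SC:yes TSO:yes PSO:yes

outcome vector order: (T0.R0,T0.R1,T1.R0)
under SC → 000; 001; 010; 011; 110; 111
under TSO → 000; 001; 010; 011; 110; 111
under PSO → 000; 001; 010; 011; 100; 101; 110; 111
target 000 ∈ {SC,TSO,PSO}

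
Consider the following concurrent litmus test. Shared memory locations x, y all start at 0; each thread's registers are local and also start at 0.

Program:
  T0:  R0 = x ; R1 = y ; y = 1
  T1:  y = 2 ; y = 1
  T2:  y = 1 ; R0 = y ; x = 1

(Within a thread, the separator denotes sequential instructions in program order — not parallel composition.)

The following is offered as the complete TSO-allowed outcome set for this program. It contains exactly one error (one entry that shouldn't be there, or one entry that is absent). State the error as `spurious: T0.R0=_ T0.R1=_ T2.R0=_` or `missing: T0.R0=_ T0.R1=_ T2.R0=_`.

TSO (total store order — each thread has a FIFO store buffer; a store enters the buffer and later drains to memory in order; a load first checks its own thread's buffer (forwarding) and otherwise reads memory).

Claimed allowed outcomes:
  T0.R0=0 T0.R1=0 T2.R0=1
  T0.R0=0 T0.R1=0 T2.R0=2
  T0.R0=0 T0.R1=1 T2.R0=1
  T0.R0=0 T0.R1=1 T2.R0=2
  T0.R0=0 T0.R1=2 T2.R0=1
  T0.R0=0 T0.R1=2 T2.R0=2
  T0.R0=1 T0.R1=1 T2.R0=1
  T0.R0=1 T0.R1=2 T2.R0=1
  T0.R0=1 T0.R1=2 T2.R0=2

missing: T0.R0=1 T0.R1=1 T2.R0=2

outcome vector order: (T0.R0,T0.R1,T2.R0)
under TSO → 0/0/1 0/0/2 0/1/1 0/1/2 0/2/1 0/2/2 1/1/1 1/1/2 1/2/1 1/2/2
TSO∖claimed = {1/1/2}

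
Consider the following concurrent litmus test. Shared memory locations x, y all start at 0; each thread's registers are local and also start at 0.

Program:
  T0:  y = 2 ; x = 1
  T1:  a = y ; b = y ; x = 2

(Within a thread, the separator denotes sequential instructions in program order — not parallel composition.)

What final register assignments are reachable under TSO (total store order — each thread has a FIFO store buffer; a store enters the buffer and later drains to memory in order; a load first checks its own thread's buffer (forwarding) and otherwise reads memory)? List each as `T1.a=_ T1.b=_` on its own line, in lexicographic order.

outcome vector order: (T1.a,T1.b)
|TSO outcomes| = 3

T1.a=0 T1.b=0
T1.a=0 T1.b=2
T1.a=2 T1.b=2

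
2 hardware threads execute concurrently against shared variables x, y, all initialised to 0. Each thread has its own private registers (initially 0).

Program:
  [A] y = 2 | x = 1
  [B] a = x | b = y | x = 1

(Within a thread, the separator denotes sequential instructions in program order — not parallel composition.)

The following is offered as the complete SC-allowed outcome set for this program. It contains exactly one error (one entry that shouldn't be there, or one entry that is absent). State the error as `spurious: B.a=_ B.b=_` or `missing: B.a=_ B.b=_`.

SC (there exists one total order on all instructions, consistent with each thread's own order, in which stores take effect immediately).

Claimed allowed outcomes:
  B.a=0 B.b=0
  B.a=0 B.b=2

outcome vector order: (B.a,B.b)
under SC → (0,0); (0,2); (1,2)
SC∖claimed = {(1,2)}

missing: B.a=1 B.b=2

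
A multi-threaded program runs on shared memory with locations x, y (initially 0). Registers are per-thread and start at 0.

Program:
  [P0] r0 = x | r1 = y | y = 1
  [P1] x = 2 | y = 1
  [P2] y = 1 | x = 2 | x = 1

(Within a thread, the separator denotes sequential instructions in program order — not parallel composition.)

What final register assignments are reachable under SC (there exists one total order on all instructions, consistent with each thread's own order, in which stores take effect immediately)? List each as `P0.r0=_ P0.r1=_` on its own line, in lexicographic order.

outcome vector order: (P0.r0,P0.r1)
|SC outcomes| = 5

P0.r0=0 P0.r1=0
P0.r0=0 P0.r1=1
P0.r0=1 P0.r1=1
P0.r0=2 P0.r1=0
P0.r0=2 P0.r1=1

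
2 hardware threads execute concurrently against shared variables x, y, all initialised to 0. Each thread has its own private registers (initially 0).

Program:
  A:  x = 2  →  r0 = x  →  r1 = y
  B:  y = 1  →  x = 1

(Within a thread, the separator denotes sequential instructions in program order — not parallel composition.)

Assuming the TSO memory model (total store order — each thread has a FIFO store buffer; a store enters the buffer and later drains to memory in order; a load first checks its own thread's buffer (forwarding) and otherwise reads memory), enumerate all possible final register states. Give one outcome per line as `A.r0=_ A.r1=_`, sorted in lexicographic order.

A.r0=1 A.r1=1
A.r0=2 A.r1=0
A.r0=2 A.r1=1

outcome vector order: (A.r0,A.r1)
|TSO outcomes| = 3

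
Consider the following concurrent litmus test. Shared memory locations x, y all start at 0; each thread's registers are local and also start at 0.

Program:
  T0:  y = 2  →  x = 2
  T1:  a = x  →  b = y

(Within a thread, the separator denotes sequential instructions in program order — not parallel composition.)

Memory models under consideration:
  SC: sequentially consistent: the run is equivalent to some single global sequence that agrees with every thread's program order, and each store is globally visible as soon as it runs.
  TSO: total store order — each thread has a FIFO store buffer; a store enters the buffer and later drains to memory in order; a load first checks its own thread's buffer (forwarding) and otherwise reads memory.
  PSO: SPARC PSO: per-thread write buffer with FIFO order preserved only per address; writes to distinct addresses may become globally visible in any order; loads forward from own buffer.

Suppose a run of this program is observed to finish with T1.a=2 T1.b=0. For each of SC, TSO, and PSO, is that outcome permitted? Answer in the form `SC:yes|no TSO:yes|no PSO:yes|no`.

outcome vector order: (T1.a,T1.b)
[SC] allowed = {0/0 0/2 2/2}
[TSO] allowed = {0/0 0/2 2/2}
[PSO] allowed = {0/0 0/2 2/0 2/2}
target 2/0 ∈ {PSO}

SC:no TSO:no PSO:yes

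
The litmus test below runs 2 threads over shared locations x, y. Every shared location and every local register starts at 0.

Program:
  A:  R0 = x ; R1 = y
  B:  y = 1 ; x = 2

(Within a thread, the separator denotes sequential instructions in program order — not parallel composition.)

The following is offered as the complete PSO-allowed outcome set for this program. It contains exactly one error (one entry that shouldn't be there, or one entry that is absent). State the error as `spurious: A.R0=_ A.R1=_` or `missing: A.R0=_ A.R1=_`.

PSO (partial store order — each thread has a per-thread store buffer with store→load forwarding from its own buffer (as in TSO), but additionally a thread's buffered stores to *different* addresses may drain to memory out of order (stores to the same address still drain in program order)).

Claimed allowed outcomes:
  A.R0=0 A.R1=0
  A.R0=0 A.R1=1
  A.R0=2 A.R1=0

outcome vector order: (A.R0,A.R1)
under PSO → (0,0) (0,1) (2,0) (2,1)
PSO∖claimed = {(2,1)}

missing: A.R0=2 A.R1=1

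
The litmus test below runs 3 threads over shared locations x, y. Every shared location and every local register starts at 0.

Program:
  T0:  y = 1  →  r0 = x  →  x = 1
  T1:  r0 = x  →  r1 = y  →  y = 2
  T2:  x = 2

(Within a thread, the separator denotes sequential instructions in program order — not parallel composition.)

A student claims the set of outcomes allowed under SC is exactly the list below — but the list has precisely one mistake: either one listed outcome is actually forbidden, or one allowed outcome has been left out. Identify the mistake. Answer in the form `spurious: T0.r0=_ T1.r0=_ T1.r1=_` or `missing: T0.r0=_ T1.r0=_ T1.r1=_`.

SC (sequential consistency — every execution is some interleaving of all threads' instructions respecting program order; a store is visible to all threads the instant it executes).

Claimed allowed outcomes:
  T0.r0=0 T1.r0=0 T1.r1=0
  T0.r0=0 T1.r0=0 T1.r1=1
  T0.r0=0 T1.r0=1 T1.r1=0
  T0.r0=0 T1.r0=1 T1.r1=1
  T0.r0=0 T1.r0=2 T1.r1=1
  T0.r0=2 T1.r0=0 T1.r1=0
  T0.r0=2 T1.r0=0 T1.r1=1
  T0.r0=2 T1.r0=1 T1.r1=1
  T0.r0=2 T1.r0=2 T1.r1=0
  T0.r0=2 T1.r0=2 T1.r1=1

outcome vector order: (T0.r0,T1.r0,T1.r1)
[SC] allowed = {(0,0,0); (0,0,1); (0,1,1); (0,2,1); (2,0,0); (2,0,1); (2,1,1); (2,2,0); (2,2,1)}
claimed∖SC = {(0,1,0)}

spurious: T0.r0=0 T1.r0=1 T1.r1=0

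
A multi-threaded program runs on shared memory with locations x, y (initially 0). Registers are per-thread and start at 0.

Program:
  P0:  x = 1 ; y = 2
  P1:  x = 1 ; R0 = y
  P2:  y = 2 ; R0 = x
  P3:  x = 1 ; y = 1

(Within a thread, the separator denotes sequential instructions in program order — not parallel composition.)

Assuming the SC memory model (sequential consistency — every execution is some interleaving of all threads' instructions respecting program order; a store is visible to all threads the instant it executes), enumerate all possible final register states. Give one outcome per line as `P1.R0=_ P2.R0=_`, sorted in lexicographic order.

outcome vector order: (P1.R0,P2.R0)
|SC outcomes| = 5

P1.R0=0 P2.R0=1
P1.R0=1 P2.R0=0
P1.R0=1 P2.R0=1
P1.R0=2 P2.R0=0
P1.R0=2 P2.R0=1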